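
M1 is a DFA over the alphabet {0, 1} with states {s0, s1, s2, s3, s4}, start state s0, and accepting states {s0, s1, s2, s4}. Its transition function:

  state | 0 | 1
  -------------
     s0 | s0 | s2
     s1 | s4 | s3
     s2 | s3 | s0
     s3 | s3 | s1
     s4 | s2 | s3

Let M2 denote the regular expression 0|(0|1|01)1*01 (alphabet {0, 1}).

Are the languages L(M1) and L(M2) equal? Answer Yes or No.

The empty string ε is accepted by M1 but rejected by M2.
So L(M1) ≠ L(M2).

No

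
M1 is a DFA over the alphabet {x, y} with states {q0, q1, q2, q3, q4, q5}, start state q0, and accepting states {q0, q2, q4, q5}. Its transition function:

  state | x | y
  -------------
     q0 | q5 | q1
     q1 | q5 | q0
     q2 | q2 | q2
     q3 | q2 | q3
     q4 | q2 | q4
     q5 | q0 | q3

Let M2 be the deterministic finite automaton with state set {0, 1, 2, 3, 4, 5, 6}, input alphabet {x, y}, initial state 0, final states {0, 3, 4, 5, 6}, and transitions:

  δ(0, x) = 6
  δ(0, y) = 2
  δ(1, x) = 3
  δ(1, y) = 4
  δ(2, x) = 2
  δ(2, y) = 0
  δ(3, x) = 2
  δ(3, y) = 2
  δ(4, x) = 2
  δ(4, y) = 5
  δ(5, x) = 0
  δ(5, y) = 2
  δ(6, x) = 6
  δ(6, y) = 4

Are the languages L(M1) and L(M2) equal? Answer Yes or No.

The string yx is accepted by M1 but rejected by M2.
So L(M1) ≠ L(M2).

No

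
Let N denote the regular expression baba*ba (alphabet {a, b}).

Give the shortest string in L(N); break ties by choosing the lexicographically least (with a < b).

By inspection of the expression, no string of length less than 5 matches, and babba is the lexicographically first match of length 5.

babba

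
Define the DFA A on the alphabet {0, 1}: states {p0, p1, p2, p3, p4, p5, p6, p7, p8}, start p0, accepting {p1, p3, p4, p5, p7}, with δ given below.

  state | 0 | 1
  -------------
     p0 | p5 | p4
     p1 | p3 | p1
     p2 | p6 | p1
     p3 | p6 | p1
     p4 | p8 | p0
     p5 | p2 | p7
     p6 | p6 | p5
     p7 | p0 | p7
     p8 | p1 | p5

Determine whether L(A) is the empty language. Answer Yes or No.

The string 0 is accepted: the run p0 → p5 ends in the accepting state p5.
Since at least one string is accepted, L(A) is not empty.

No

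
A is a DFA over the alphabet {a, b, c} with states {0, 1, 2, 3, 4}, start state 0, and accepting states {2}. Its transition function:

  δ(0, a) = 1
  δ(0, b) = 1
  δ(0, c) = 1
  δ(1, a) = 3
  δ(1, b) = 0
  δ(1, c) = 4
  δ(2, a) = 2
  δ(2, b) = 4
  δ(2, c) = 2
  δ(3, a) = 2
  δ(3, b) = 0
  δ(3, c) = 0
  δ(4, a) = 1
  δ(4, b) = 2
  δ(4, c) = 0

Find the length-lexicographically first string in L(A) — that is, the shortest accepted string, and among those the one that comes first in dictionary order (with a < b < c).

aaa

A breadth-first search from 0 reaches an accepting state first via the path 0 → 1 → 3 → 2 on input aaa.
No string of length < 3 is accepted (BFS exhausts all shorter strings without reaching an accepting state), and aaa is the lexicographically least accepting string of length 3.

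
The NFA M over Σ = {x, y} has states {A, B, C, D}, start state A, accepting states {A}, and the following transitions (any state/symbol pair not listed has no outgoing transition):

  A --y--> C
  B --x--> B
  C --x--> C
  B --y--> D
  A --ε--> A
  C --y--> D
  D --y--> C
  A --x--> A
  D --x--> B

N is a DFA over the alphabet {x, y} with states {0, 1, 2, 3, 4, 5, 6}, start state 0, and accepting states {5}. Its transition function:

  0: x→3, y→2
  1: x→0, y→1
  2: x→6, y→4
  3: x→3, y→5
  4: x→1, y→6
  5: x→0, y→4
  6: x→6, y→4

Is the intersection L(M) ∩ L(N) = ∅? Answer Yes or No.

Exploring the product automaton M × N from the start pair (A, 0), following both machines on each input symbol, reaches 18 state pairs: (A, 0), (A, 3), (C, 2), (C, 5), (C, 6), (D, 4), (C, 0), (B, 1), (C, 3), (D, 2), (B, 0), (D, 1), (D, 5), (B, 6), (C, 4), (B, 3), (C, 1), (D, 6).
M accepts in {A} and N accepts in {5}; no reachable pair has both components accepting, so no string drives both machines to acceptance simultaneously and L(M) ∩ L(N) = ∅.
So no string is accepted by both, and the intersection is empty.

Yes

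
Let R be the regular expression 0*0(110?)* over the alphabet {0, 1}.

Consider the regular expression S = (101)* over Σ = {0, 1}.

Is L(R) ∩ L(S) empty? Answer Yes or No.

Yes

Converting the expression R to a DFA (subset construction, then merging equivalent states) gives the minimal DFA with states {r0, r1, r2, r3, r4, r5}, start state r0, accepting states {r1, r4, r5} and transitions r0: 0→r1, 1→r2; r1: 0→r1, 1→r3; r2: 0→r2, 1→r2; r3: 0→r2, 1→r4; r4: 0→r5, 1→r3; r5: 0→r2, 1→r3.
Converting the expression S to a DFA (subset construction, then merging equivalent states) gives the minimal DFA with states {s0, s1, s2, s3}, start state s0, accepting states {s0} and transitions s0: 0→s1, 1→s2; s1: 0→s1, 1→s1; s2: 0→s3, 1→s1; s3: 0→s1, 1→s0.
Exploring the product automaton R × S from the start pair (r0, s0), following both machines on each input symbol, reaches 9 state pairs: (r0, s0), (r1, s1), (r2, s2), (r3, s1), (r2, s3), (r2, s1), (r4, s1), (r2, s0), (r5, s1).
R accepts in {r1, r4, r5} and S accepts in {s0}; no reachable pair has both components accepting, so no string drives both machines to acceptance simultaneously and L(R) ∩ L(S) = ∅.
So no string is accepted by both, and the intersection is empty.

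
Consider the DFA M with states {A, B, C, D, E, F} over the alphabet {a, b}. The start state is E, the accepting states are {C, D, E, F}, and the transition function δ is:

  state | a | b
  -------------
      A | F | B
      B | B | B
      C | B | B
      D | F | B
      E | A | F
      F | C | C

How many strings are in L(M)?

7

The useful subgraph on states {A, C, E, F} is acyclic, so L(M) is finite; the longest accepting path visits 4 useful states, giving maximum string length 3.
Counting accepting paths from E by length: 1 of length 0, 1 of length 1, 3 of length 2, 2 of length 3. Total 7.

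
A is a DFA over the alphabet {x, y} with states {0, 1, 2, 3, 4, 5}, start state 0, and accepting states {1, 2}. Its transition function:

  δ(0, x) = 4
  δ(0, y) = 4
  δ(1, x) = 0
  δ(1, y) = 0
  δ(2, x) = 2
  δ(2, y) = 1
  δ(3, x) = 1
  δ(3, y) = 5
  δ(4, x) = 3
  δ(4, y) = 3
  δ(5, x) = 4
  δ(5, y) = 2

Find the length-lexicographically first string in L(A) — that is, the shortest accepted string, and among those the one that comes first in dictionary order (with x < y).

A breadth-first search from 0 reaches an accepting state first via the path 0 → 4 → 3 → 1 on input xxx.
No string of length < 3 is accepted (BFS exhausts all shorter strings without reaching an accepting state), and xxx is the lexicographically least accepting string of length 3.

xxx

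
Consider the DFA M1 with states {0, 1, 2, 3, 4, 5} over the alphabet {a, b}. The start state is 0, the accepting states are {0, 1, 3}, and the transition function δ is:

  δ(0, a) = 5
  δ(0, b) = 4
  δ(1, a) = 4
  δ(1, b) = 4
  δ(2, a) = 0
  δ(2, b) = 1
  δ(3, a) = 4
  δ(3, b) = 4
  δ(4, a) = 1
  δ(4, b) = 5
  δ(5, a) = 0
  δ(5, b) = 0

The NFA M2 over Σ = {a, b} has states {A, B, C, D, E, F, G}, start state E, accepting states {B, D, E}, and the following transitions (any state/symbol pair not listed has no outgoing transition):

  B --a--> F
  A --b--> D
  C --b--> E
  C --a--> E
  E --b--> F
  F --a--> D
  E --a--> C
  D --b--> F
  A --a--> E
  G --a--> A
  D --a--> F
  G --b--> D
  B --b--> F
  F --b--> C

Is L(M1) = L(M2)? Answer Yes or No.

Exploring the product automaton M1 × M2 from the start pair (0, E), following both machines on each input symbol, reaches 4 state pairs: (0, E), (5, C), (4, F), (1, D).
M1 accepts in {0, 1, 3} and M2 accepts in {B, D, E}. In every reachable pair the two components are either both accepting — (0, E), (1, D) — or both non-accepting, so no string is accepted by exactly one of the machines: L(M1) \ L(M2) and L(M2) \ L(M1) are both empty.
Hence every string is accepted by M1 iff it is accepted by M2, and the two languages coincide.

Yes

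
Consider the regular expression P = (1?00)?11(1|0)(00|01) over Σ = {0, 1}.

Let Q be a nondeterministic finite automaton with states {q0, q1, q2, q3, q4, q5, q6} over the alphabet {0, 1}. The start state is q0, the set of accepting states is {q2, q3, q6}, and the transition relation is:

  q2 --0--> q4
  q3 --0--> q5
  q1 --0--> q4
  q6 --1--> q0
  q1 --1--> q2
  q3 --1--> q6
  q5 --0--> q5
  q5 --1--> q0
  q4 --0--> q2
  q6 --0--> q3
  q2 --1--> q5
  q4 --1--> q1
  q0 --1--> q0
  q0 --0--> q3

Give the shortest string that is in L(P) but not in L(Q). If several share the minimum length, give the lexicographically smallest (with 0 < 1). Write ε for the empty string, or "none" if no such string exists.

The string 11000 is accepted by P but not by Q.
No shorter string lies in the difference, and 11000 is the lexicographically first length-5 string in L(P) \ L(Q).

11000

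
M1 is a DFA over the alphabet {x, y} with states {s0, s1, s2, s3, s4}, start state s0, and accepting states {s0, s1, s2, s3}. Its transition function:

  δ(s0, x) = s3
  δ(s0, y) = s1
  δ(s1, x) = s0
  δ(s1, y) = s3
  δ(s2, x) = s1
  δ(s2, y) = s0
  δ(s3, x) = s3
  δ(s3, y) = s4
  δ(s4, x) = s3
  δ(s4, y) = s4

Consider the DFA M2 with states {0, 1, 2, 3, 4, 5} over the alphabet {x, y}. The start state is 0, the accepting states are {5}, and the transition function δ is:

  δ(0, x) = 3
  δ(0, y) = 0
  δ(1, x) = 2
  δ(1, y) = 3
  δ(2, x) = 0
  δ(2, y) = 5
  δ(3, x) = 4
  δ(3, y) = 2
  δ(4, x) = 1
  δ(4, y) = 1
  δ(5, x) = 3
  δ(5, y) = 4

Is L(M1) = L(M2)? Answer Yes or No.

No

The empty string ε is accepted by M1 but rejected by M2.
So L(M1) ≠ L(M2).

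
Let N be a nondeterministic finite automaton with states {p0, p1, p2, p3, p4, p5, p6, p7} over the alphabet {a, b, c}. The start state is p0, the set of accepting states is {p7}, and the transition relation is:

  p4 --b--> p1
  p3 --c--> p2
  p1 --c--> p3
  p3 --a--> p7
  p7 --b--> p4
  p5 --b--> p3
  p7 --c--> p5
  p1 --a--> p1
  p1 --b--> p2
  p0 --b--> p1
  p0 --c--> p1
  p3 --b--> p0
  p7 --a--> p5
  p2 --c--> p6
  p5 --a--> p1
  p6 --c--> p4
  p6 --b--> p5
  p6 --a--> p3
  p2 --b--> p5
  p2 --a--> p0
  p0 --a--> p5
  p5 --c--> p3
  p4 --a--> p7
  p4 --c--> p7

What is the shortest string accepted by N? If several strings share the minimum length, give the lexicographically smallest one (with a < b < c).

A breadth-first search from p0 reaches an accepting state first via the path p0 → p5 → p3 → p7 on input aba.
No string of length < 3 is accepted (BFS exhausts all shorter strings without reaching an accepting state), and aba is the lexicographically least accepting string of length 3.

aba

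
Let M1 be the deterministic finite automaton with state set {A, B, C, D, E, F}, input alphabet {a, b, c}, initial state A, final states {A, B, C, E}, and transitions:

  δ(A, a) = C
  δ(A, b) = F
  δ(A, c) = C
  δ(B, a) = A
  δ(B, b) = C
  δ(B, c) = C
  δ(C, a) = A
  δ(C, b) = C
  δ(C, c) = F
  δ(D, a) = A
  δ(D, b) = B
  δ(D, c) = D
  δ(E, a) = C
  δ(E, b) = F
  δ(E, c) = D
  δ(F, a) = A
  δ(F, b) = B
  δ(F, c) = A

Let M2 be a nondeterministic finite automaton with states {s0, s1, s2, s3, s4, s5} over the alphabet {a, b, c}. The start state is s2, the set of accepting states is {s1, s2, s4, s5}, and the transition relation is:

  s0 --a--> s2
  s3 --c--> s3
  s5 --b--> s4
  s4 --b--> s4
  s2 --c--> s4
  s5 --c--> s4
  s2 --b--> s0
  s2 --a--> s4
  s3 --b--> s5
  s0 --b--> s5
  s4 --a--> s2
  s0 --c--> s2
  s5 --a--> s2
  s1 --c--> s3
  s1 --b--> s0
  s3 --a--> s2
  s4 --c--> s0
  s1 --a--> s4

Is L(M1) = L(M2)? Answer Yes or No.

Yes

Exploring the product automaton M1 × M2 from the start pair (A, s2), following both machines on each input symbol, reaches 4 state pairs: (A, s2), (C, s4), (F, s0), (B, s5).
M1 accepts in {A, B, C, E} and M2 accepts in {s1, s2, s4, s5}. In every reachable pair the two components are either both accepting — (A, s2), (C, s4), (B, s5) — or both non-accepting, so no string is accepted by exactly one of the machines: L(M1) \ L(M2) and L(M2) \ L(M1) are both empty.
Hence every string is accepted by M1 iff it is accepted by M2, and the two languages coincide.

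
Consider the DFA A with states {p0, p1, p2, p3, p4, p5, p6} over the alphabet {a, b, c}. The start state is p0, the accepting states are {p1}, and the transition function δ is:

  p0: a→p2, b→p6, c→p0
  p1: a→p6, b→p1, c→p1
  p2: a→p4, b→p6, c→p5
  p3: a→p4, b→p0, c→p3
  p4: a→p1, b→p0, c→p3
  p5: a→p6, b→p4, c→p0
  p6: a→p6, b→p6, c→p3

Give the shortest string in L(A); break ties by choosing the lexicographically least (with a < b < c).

aaa

A breadth-first search from p0 reaches an accepting state first via the path p0 → p2 → p4 → p1 on input aaa.
No string of length < 3 is accepted (BFS exhausts all shorter strings without reaching an accepting state), and aaa is the lexicographically least accepting string of length 3.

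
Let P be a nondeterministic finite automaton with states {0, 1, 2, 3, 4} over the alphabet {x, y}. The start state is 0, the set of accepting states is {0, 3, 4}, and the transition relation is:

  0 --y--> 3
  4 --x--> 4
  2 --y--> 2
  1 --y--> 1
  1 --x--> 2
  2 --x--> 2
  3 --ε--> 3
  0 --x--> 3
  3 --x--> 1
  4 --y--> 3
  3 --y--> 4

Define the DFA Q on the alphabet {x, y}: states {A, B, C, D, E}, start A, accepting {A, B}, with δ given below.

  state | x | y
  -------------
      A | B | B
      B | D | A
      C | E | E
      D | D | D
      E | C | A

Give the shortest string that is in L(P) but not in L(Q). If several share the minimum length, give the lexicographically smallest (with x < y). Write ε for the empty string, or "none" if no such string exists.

xyxx

The string xyxx is accepted by P but not by Q.
No shorter string lies in the difference, and xyxx is the lexicographically first length-4 string in L(P) \ L(Q).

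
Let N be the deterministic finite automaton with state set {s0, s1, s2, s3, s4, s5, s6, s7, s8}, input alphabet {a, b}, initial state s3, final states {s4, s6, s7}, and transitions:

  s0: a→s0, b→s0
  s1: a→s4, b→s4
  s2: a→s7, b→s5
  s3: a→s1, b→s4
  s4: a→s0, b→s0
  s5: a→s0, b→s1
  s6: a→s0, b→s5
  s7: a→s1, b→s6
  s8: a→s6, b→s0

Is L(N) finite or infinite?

The useful states (reachable from s3 and able to reach an accepting state) are {s1, s3, s4}.
Restricted to these states the transition graph has no cycle, so every accepting path has bounded length and L is finite.

finite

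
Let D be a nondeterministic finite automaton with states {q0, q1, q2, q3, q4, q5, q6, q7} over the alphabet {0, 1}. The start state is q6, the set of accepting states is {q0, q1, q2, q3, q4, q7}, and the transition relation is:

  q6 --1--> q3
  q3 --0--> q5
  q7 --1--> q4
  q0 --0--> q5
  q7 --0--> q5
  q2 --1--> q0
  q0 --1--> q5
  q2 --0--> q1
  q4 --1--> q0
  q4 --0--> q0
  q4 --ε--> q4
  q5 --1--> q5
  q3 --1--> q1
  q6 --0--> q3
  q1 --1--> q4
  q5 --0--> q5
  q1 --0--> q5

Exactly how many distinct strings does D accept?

10

The useful subgraph on states {q0, q1, q3, q4, q6} is acyclic, so L(D) is finite; the longest accepting path visits 5 useful states, giving maximum string length 4.
Counting accepting paths from q6 by length: 2 of length 1, 2 of length 2, 2 of length 3, 4 of length 4. Total 10.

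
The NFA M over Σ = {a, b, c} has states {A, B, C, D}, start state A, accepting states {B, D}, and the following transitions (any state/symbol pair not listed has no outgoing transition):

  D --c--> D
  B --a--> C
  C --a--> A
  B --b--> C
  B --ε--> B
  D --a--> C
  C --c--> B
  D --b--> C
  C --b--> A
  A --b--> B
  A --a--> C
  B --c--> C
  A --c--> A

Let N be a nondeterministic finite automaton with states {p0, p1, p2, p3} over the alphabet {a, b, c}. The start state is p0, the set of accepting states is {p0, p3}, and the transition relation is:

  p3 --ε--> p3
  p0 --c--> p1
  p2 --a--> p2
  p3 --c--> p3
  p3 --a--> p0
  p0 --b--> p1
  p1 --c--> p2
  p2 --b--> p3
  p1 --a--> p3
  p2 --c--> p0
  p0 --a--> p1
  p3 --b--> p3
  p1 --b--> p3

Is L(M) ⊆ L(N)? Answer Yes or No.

The string b is in L(M) but not in L(N).
So L(M) ⊄ L(N).

No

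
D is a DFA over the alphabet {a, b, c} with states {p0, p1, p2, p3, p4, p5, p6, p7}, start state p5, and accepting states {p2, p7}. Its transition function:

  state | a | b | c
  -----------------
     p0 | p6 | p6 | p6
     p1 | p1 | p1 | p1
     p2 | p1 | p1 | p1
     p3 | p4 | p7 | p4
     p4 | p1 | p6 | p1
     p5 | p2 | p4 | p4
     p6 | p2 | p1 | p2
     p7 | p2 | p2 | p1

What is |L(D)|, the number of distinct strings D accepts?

5

The useful subgraph on states {p2, p4, p5, p6} is acyclic, so L(D) is finite; the longest accepting path visits 4 useful states, giving maximum string length 3.
Counting accepting paths from p5 by length: 1 of length 1, 4 of length 3. Total 5.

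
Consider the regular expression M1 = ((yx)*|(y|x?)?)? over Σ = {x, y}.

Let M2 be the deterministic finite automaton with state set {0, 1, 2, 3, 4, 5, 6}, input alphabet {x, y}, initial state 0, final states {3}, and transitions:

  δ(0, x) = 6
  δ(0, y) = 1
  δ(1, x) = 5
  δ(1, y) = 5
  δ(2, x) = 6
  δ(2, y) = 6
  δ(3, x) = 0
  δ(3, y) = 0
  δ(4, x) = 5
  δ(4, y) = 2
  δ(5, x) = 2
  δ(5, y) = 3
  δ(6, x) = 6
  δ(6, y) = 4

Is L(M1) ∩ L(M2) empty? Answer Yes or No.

Converting the expression M1 to a DFA (subset construction, then merging equivalent states) gives the minimal DFA with states {r0, r1, r2, r3, r4, r5}, start state r0, accepting states {r0, r1, r2, r4} and transitions r0: x→r1, y→r2; r1: x→r3, y→r3; r2: x→r4, y→r3; r3: x→r3, y→r3; r4: x→r3, y→r5; r5: x→r4, y→r3.
Exploring the product automaton M1 × M2 from the start pair (r0, 0), following both machines on each input symbol, reaches 14 state pairs: (r0, 0), (r1, 6), (r2, 1), (r3, 6), (r3, 4), (r4, 5), (r3, 5), (r3, 2), (r5, 3), (r3, 3), (r4, 0), (r3, 0), (r5, 1), (r3, 1).
M1 accepts in {r0, r1, r2, r4} and M2 accepts in {3}; no reachable pair has both components accepting, so no string drives both machines to acceptance simultaneously and L(M1) ∩ L(M2) = ∅.
So no string is accepted by both, and the intersection is empty.

Yes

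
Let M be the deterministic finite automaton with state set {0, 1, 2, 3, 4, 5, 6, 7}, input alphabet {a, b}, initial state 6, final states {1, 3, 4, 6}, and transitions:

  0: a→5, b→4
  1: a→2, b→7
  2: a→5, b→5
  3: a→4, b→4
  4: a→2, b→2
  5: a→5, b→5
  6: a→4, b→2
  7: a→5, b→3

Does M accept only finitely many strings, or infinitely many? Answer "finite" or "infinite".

finite

The useful states (reachable from 6 and able to reach an accepting state) are {4, 6}.
Restricted to these states the transition graph has no cycle, so every accepting path has bounded length and L is finite.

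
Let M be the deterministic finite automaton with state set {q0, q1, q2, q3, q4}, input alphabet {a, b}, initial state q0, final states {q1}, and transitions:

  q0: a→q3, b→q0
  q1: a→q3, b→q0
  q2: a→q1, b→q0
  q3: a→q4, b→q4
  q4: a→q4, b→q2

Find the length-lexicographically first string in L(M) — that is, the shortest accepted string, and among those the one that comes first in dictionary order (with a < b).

aaba

A breadth-first search from q0 reaches an accepting state first via the path q0 → q3 → q4 → q2 → q1 on input aaba.
No string of length < 4 is accepted (BFS exhausts all shorter strings without reaching an accepting state), and aaba is the lexicographically least accepting string of length 4.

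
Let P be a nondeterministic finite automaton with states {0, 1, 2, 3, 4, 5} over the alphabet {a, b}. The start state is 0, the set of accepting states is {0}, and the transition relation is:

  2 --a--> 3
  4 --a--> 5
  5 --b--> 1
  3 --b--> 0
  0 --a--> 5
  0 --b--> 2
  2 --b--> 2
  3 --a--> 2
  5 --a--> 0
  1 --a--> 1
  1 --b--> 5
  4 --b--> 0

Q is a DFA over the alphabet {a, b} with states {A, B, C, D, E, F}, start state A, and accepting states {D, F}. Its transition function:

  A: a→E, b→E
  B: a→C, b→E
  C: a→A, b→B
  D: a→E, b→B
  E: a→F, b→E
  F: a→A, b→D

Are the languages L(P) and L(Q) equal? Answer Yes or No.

The empty string ε is accepted by P but rejected by Q.
So L(P) ≠ L(Q).

No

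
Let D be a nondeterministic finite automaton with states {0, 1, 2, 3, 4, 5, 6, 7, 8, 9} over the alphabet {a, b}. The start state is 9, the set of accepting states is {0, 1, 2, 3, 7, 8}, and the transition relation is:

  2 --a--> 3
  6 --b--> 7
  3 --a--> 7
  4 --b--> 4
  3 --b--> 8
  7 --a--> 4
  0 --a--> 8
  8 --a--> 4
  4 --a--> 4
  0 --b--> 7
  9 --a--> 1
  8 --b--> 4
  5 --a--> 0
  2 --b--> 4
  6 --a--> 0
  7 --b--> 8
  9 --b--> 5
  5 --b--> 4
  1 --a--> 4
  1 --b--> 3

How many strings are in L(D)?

9

The useful subgraph on states {0, 1, 3, 5, 7, 8, 9} is acyclic, so L(D) is finite; the longest accepting path visits 5 useful states, giving maximum string length 4.
Counting accepting paths from 9 by length: 1 of length 1, 2 of length 2, 4 of length 3, 2 of length 4. Total 9.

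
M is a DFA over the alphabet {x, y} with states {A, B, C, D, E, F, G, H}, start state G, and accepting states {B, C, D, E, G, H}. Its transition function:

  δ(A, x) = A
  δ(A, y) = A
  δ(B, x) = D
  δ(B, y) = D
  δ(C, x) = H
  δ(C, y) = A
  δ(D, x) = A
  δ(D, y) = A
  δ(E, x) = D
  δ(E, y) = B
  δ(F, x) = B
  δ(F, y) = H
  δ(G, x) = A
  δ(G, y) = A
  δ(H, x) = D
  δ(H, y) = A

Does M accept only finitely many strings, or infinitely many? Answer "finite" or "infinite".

finite

The useful states (reachable from G and able to reach an accepting state) are {G}.
Restricted to these states the transition graph has no cycle, so every accepting path has bounded length and L is finite.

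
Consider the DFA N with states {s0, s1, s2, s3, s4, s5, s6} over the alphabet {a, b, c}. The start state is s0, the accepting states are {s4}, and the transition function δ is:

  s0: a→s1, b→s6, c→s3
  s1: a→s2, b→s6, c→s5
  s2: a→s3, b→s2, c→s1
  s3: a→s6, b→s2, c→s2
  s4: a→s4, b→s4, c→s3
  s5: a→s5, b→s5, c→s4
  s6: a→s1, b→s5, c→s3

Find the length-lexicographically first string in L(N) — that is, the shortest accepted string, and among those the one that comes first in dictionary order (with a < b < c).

A breadth-first search from s0 reaches an accepting state first via the path s0 → s1 → s5 → s4 on input acc.
No string of length < 3 is accepted (BFS exhausts all shorter strings without reaching an accepting state), and acc is the lexicographically least accepting string of length 3.

acc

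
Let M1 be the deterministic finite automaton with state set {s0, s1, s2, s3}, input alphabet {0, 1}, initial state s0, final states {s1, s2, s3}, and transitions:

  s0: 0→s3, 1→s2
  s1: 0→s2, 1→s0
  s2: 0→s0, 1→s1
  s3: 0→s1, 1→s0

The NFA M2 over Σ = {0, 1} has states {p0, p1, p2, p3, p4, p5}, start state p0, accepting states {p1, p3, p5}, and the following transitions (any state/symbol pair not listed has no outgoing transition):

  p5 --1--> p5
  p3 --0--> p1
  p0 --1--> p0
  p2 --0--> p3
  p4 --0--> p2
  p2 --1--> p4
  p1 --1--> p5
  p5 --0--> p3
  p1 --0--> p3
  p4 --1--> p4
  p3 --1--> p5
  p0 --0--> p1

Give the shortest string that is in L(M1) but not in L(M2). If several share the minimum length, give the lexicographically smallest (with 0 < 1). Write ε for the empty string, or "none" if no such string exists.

1

The string 1 is accepted by M1 but not by M2.
No shorter string lies in the difference, and 1 is the lexicographically first length-1 string in L(M1) \ L(M2).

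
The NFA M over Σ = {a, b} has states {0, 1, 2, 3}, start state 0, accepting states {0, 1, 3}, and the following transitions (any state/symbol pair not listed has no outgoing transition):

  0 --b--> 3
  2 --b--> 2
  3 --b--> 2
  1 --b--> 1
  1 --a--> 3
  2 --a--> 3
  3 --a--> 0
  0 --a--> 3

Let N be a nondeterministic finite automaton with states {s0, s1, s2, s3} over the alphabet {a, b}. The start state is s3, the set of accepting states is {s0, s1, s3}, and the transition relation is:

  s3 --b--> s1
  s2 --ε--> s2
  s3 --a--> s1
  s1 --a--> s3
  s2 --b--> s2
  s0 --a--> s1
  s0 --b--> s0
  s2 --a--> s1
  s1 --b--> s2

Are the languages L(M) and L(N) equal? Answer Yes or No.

Yes

Exploring the product automaton M × N from the start pair (0, s3), following both machines on each input symbol, reaches 3 state pairs: (0, s3), (3, s1), (2, s2).
M accepts in {0, 1, 3} and N accepts in {s0, s1, s3}. In every reachable pair the two components are either both accepting — (0, s3), (3, s1) — or both non-accepting, so no string is accepted by exactly one of the machines: L(M) \ L(N) and L(N) \ L(M) are both empty.
Hence every string is accepted by M iff it is accepted by N, and the two languages coincide.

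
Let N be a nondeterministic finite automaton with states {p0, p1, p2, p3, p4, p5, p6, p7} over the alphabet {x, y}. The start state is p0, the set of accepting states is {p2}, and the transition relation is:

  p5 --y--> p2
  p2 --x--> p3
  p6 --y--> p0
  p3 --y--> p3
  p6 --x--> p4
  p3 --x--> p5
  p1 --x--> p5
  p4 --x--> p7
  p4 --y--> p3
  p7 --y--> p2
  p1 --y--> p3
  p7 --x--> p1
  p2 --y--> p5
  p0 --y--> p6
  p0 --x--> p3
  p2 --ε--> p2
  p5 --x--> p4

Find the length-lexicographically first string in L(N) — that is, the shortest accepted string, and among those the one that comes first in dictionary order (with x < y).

A breadth-first search from p0 reaches an accepting state first via the path p0 → p3 → p5 → p2 on input xxy.
No string of length < 3 is accepted (BFS exhausts all shorter strings without reaching an accepting state), and xxy is the lexicographically least accepting string of length 3.

xxy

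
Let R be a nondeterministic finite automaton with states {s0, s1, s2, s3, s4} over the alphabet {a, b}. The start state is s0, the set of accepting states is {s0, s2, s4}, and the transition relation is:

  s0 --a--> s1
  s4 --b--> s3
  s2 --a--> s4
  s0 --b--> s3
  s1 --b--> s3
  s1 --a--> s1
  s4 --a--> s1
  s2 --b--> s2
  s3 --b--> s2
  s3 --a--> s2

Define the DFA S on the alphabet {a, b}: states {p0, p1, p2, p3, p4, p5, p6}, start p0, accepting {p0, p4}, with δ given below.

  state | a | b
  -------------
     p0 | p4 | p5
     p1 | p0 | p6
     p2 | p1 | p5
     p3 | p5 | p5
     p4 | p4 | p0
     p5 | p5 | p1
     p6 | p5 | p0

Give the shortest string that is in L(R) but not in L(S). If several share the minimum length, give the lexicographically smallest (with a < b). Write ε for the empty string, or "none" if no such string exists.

The string ba is accepted by R but not by S.
No shorter string lies in the difference, and ba is the lexicographically first length-2 string in L(R) \ L(S).

ba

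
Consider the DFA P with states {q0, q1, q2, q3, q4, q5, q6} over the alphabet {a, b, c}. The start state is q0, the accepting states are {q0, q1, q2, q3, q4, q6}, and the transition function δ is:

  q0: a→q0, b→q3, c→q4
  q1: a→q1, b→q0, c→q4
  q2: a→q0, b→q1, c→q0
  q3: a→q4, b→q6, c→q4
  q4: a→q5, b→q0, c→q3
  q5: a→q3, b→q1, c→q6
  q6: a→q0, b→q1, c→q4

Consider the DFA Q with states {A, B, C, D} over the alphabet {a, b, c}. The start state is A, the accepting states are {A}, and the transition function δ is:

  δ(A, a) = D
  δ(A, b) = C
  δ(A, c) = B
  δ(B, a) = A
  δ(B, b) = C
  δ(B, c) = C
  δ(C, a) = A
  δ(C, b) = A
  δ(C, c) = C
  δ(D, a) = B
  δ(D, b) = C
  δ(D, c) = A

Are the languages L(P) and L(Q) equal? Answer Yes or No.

No

The string a is accepted by P but rejected by Q.
So L(P) ≠ L(Q).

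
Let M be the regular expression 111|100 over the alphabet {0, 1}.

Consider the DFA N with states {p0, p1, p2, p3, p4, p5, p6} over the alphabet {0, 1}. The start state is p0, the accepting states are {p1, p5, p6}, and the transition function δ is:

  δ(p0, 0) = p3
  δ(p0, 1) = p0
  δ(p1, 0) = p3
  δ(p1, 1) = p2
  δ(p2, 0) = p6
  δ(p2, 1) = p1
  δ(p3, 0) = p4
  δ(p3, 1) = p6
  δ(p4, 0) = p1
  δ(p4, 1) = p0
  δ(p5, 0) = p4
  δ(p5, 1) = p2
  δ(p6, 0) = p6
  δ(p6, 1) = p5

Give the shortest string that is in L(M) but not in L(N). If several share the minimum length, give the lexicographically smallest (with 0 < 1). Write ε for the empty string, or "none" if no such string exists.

The string 100 is accepted by M but not by N.
No shorter string lies in the difference, and 100 is the lexicographically first length-3 string in L(M) \ L(N).

100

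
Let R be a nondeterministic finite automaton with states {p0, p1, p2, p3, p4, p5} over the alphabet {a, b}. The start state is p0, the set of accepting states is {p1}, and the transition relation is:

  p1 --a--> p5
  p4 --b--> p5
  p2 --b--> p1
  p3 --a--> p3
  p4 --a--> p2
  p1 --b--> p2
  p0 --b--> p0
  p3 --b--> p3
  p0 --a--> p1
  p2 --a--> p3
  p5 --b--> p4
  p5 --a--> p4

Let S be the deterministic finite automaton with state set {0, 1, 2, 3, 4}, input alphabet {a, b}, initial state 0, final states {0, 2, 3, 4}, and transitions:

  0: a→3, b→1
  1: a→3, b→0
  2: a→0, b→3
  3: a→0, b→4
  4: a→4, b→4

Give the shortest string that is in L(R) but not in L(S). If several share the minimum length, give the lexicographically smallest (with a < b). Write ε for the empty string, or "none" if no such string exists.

aaaab

The string aaaab is accepted by R but not by S.
No shorter string lies in the difference, and aaaab is the lexicographically first length-5 string in L(R) \ L(S).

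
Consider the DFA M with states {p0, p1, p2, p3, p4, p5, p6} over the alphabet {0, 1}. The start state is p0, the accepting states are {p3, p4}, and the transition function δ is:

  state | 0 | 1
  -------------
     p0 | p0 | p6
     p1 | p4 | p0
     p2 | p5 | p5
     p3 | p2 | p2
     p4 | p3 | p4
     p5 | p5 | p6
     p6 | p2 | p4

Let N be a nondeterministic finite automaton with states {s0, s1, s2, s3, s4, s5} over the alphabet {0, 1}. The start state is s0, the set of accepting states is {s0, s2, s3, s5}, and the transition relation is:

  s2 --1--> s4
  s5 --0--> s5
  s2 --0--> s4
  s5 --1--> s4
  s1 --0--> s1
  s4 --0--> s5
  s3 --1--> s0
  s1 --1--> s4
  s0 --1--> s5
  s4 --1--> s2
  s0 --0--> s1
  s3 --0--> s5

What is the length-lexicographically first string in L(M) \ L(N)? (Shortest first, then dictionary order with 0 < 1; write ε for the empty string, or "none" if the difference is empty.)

The string 11 is accepted by M but not by N.
No shorter string lies in the difference, and 11 is the lexicographically first length-2 string in L(M) \ L(N).

11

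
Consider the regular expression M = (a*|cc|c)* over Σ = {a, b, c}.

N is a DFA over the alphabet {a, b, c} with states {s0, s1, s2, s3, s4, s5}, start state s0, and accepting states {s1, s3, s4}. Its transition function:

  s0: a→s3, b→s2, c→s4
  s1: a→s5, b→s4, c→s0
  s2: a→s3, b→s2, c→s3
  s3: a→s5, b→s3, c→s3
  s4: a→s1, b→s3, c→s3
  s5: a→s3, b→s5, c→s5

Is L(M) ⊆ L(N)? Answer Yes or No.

The empty string ε is in L(M) but not in L(N).
So L(M) ⊄ L(N).

No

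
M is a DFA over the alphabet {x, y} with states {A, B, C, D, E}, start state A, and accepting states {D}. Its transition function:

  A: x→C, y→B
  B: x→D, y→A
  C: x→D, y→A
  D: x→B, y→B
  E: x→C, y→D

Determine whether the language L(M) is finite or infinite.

infinite

State A is reachable from the start and can reach an accepting state, and it lies on the cycle A → B → A.
Traversing that cycle any number of times yields accepted strings of unbounded length, so the language is infinite.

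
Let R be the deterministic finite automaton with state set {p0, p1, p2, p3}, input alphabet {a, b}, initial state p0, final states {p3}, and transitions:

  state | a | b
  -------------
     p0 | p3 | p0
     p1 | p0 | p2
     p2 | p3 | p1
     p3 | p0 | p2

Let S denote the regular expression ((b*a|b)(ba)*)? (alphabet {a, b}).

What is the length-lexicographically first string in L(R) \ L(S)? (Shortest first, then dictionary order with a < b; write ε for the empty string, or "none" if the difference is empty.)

The string aaa is accepted by R but not by S.
No shorter string lies in the difference, and aaa is the lexicographically first length-3 string in L(R) \ L(S).

aaa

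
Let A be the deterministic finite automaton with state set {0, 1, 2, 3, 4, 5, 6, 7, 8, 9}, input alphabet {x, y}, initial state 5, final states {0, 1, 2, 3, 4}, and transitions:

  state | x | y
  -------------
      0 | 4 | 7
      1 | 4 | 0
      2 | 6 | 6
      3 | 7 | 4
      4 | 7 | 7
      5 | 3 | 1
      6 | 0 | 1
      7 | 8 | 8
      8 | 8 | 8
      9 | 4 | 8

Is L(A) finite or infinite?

finite

The useful states (reachable from 5 and able to reach an accepting state) are {0, 1, 3, 4, 5}.
Restricted to these states the transition graph has no cycle, so every accepting path has bounded length and L is finite.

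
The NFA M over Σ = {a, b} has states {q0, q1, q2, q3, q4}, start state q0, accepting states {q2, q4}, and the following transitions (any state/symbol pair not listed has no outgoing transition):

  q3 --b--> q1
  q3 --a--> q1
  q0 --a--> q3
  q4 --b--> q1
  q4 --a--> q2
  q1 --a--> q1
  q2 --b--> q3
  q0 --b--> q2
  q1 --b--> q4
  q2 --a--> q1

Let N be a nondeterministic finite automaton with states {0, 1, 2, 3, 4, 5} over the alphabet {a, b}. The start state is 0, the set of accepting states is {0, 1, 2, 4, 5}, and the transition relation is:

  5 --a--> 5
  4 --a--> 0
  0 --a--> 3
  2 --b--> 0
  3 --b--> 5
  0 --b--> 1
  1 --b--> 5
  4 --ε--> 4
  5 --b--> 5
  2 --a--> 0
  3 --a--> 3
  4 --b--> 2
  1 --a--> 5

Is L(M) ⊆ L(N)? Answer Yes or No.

Exploring the product automaton M × N from the start pair (q0, 0), following both machines on each input symbol, reaches 8 state pairs: (q0, 0), (q3, 3), (q2, 1), (q1, 3), (q1, 5), (q3, 5), (q4, 5), (q2, 5).
M accepts in {q2, q4} and N accepts in {0, 1, 2, 4, 5}. The reachable pairs whose M-component is accepting are (q2, 1), (q4, 5), (q2, 5); in each of them the N-component is accepting too, so the product for L(M) \ L(N) (M-component accepting, N-component rejecting) has no reachable accepting pair and the difference is empty.
Hence every string in L(M) is also in L(N).

Yes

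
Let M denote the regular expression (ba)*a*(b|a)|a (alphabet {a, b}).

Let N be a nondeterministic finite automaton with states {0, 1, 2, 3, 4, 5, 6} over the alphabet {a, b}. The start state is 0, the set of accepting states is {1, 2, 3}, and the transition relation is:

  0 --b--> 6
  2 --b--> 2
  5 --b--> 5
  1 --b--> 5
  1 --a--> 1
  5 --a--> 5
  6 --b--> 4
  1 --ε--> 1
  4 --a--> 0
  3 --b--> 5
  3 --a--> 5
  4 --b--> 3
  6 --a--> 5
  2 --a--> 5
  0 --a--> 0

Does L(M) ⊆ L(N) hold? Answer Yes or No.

The string a is in L(M) but not in L(N).
So L(M) ⊄ L(N).

No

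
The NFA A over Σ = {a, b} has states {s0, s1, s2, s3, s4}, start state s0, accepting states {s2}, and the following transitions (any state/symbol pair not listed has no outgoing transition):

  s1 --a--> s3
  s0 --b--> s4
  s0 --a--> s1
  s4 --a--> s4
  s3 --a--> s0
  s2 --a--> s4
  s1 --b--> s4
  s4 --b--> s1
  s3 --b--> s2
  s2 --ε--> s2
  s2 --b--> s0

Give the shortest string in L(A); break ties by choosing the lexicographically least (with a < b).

aab

A breadth-first search from s0 reaches an accepting state first via the path s0 → s1 → s3 → s2 on input aab.
No string of length < 3 is accepted (BFS exhausts all shorter strings without reaching an accepting state), and aab is the lexicographically least accepting string of length 3.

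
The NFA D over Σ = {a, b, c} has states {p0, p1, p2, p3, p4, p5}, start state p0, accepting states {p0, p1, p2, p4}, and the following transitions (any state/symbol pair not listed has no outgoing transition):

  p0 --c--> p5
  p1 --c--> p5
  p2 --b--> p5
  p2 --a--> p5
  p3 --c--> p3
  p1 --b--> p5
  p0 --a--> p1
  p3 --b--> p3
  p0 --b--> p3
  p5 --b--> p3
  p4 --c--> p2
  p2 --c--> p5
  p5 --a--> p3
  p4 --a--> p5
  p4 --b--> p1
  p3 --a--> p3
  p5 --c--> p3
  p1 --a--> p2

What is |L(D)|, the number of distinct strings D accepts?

3

The useful subgraph on states {p0, p1, p2} is acyclic, so L(D) is finite; the longest accepting path visits 3 useful states, giving maximum string length 2.
Counting accepting paths from p0 by length: 1 of length 0, 1 of length 1, 1 of length 2. Total 3.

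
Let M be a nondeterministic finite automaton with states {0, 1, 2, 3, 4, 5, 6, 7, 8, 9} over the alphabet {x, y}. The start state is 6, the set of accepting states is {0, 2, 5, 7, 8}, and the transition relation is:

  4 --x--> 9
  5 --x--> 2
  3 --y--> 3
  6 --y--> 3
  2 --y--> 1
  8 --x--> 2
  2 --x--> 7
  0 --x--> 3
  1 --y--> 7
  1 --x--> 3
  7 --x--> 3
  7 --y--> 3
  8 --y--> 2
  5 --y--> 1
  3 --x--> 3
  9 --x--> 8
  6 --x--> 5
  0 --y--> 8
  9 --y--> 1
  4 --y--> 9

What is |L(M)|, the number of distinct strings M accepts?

The useful subgraph on states {1, 2, 5, 6, 7} is acyclic, so L(M) is finite; the longest accepting path visits 5 useful states, giving maximum string length 4.
Counting accepting paths from 6 by length: 1 of length 1, 1 of length 2, 2 of length 3, 1 of length 4. Total 5.

5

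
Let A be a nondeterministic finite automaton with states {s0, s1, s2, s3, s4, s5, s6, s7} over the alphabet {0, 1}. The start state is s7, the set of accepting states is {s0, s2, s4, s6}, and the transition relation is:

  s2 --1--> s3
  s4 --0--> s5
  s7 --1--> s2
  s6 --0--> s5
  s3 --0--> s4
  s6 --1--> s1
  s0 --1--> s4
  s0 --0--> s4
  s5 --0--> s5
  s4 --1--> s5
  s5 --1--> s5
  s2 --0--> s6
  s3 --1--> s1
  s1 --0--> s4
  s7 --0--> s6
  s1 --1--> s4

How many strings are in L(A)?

10

The useful subgraph on states {s1, s2, s3, s4, s6, s7} is acyclic, so L(A) is finite; the longest accepting path visits 5 useful states, giving maximum string length 4.
Counting accepting paths from s7 by length: 2 of length 1, 1 of length 2, 3 of length 3, 4 of length 4. Total 10.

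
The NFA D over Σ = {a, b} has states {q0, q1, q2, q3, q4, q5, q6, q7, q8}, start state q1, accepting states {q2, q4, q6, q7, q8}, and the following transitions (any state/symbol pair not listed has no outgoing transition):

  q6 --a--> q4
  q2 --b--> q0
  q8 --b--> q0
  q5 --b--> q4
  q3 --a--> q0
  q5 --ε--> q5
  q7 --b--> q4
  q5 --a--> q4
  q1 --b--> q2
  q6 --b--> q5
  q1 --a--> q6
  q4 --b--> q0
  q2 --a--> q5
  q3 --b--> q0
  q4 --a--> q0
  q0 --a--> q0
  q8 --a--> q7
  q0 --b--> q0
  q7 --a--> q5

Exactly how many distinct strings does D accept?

The useful subgraph on states {q1, q2, q4, q5, q6} is acyclic, so L(D) is finite; the longest accepting path visits 4 useful states, giving maximum string length 3.
Counting accepting paths from q1 by length: 2 of length 1, 1 of length 2, 4 of length 3. Total 7.

7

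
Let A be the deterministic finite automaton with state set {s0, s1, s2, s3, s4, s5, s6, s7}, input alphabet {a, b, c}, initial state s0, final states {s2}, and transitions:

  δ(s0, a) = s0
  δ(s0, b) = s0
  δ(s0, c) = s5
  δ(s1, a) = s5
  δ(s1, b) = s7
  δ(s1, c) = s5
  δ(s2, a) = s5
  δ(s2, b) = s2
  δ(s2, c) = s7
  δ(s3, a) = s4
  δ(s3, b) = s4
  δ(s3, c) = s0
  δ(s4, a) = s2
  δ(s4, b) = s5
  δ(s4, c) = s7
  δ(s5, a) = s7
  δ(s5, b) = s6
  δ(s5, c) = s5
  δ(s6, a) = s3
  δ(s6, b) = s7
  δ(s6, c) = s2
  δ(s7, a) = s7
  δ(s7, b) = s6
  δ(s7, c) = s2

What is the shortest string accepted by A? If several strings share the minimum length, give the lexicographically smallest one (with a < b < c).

A breadth-first search from s0 reaches an accepting state first via the path s0 → s5 → s7 → s2 on input cac.
No string of length < 3 is accepted (BFS exhausts all shorter strings without reaching an accepting state), and cac is the lexicographically least accepting string of length 3.

cac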